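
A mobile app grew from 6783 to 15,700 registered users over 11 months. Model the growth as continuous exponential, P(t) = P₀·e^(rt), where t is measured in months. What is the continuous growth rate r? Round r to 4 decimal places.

15700 = 6783 · e^(r·11)
e^(11r) = 15700/6783 = 2.31461
r = ln(2.31461) / 11 = 0.83924 / 11

r ≈ 0.0763 per month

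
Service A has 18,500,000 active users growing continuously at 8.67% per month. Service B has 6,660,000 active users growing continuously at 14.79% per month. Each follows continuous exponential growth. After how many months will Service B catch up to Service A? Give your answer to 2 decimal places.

18500000·e^(0.0867t) = 6660000·e^(0.1479t)
18500000/6660000 = e^((0.1479 − 0.0867)t) → ln(2.77778) = 0.0612·t
t = 1.02165 / 0.0612

t ≈ 16.69 months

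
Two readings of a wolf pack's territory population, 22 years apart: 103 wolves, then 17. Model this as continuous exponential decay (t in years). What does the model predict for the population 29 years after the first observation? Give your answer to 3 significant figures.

≈ 9.58 wolves

r = ln(17/103) / 22 ≈ -0.081887 per year
P(29) = 103 · e^(-0.081887·29) = 103 · 0.09304 ≈ 9.58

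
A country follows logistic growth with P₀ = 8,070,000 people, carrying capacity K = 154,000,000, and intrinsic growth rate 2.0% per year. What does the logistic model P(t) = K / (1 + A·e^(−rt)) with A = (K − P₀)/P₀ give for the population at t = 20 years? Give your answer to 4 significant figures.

≈ 11,740,000 people

A = (154000000 − 8070000)/8070000 = 18.08302
P(20) = 154000000 / (1 + 18.08302·e^(−0.02·20)) = 154000000 / (1 + 18.08302·0.67032)
= 154000000 / 13.12141 ≈ 11736540.72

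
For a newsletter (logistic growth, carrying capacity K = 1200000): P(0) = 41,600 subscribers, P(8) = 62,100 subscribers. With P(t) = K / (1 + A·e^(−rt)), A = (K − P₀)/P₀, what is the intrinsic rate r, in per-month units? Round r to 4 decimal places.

r ≈ 0.0523 per month

A = (1200000 − 41600)/41600 = 27.84615
62100 = 1200000/(1 + 27.84615·e^(−r·8)) → e^(−8r) = (19.32367 − 1)/27.84615 = 0.658032
r = −ln(0.658032)/8 = 0.4185/8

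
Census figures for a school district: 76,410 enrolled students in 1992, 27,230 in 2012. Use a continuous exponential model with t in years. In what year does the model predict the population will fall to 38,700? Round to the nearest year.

year 2005

r = ln(27230/76410) / 20 = -1.03179/20 ≈ -0.05159 per year
t = ln(38700/76410) / r = -0.68027/-0.05159 ≈ 13.19 years after 1992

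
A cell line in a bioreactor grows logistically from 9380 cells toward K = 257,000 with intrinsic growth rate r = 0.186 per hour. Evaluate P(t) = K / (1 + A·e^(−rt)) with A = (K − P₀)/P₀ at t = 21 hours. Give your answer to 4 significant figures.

≈ 167,800 cells

A = (257000 − 9380)/9380 = 26.39872
P(21) = 257000 / (1 + 26.39872·e^(−0.186·21)) = 257000 / (1 + 26.39872·0.020121)
= 257000 / 1.53116 ≈ 167846.16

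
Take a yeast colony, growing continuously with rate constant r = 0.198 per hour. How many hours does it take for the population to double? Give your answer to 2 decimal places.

doubling time ≈ 3.50 hours

doubling time = ln(2) / |r| = 0.69315 / 0.198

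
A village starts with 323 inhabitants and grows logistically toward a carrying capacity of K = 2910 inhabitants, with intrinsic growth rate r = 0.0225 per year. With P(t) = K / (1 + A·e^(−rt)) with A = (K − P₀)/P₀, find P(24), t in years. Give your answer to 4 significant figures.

≈ 513.5 inhabitants

A = (2910 − 323)/323 = 8.00929
P(24) = 2910 / (1 + 8.00929·e^(−0.0225·24)) = 2910 / (1 + 8.00929·0.582748)
= 2910 / 5.6674 ≈ 513.46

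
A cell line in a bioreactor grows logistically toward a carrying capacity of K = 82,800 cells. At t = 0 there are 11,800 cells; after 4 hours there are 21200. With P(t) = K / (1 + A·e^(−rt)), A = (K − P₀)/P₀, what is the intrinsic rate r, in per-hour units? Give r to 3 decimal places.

A = (82800 − 11800)/11800 = 6.01695
21200 = 82800/(1 + 6.01695·e^(−r·4)) → e^(−4r) = (3.90566 − 1)/6.01695 = 0.482913
r = −ln(0.482913)/4 = 0.72792/4

r ≈ 0.182 per hour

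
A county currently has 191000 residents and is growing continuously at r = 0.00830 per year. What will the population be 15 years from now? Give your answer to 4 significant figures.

≈ 216,300 residents

P(15) = 191000 · e^(0.0083·15) = 191000 · e^(0.1245)
= 191000 · 1.13258 ≈ 216323.17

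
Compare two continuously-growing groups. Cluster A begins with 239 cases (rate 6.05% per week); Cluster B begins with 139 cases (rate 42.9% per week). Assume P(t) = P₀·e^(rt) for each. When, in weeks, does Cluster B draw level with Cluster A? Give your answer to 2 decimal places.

239·e^(0.0605t) = 139·e^(0.429t)
239/139 = e^((0.429 − 0.0605)t) → ln(1.71942) = 0.3685·t
t = 0.54199 / 0.3685

t ≈ 1.47 weeks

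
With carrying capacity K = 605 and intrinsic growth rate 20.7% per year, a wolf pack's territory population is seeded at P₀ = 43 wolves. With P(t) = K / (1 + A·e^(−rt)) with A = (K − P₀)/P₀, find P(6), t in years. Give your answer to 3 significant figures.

≈ 127 wolves

A = (605 − 43)/43 = 13.06977
P(6) = 605 / (1 + 13.06977·e^(−0.207·6)) = 605 / (1 + 13.06977·0.288806)
= 605 / 4.77463 ≈ 126.71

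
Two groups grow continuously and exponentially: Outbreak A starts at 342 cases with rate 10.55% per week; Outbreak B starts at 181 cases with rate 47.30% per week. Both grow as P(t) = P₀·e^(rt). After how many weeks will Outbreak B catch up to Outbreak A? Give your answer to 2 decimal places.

t ≈ 1.73 weeks

342·e^(0.1055t) = 181·e^(0.473t)
342/181 = e^((0.473 − 0.1055)t) → ln(1.8895) = 0.3675·t
t = 0.63631 / 0.3675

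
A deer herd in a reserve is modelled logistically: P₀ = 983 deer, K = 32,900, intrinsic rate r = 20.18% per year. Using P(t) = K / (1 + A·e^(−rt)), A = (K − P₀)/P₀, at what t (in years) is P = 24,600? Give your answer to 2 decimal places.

t ≈ 22.63 years

A = (32900 − 983)/983 = 32.46897
24600 = 32900/(1 + 32.46897·e^(−0.2018t)) → 1 + 32.46897·e^(−0.2018t) = 1.3374
e^(−0.2018t) = 0.010391 → t = ln(96.23334)/0.2018 = 4.56678/0.2018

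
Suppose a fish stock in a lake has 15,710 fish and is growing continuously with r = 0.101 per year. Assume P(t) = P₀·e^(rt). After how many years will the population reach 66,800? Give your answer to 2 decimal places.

66800 = 15710 · e^(0.101·t)
t = ln(66800/15710) / 0.101 = ln(4.25207) / 0.101 = 1.44741 / 0.101

t ≈ 14.33 years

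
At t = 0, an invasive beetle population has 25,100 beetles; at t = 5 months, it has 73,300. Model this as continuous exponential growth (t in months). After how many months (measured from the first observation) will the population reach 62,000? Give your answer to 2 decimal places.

r = ln(73300/25100) / 5 ≈ 0.214339 per month
t = ln(62000/25100) / r = 0.90427 / 0.214339 ≈ 4.219

t ≈ 4.22 months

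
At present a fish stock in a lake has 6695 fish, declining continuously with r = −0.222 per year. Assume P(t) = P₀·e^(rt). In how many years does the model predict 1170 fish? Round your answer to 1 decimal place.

t ≈ 7.9 years

1170 = 6695 · e^(-0.222·t)
t = ln(1170/6695) / -0.222 = ln(0.17476) / -0.222 = -1.74436 / -0.222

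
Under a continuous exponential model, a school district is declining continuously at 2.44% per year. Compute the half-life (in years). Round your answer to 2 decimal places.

half-life = ln(2) / |r| = 0.69315 / 0.0244

half-life ≈ 28.41 years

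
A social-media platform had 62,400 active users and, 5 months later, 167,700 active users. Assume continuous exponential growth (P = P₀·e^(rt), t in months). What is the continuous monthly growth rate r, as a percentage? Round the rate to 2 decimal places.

r ≈ 19.77% per month

167700 = 62400 · e^(r·5)
e^(5r) = 167700/62400 = 2.6875
r = ln(2.6875) / 5 = 0.98861 / 5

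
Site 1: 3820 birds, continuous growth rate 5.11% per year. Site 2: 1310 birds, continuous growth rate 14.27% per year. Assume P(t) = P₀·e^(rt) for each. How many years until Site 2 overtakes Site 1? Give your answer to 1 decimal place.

3820·e^(0.0511t) = 1310·e^(0.1427t)
3820/1310 = e^((0.1427 − 0.0511)t) → ln(2.91603) = 0.0916·t
t = 1.07022 / 0.0916

t ≈ 11.7 years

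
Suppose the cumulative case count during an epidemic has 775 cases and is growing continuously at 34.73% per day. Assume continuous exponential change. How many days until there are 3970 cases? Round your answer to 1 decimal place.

t ≈ 4.7 days

3970 = 775 · e^(0.3473·t)
t = ln(3970/775) / 0.3473 = ln(5.12258) / 0.3473 = 1.63366 / 0.3473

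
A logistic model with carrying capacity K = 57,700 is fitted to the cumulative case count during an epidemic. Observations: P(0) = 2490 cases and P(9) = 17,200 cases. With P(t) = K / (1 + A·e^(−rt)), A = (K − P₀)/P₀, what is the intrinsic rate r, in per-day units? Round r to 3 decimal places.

A = (57700 − 2490)/2490 = 22.17269
17200 = 57700/(1 + 22.17269·e^(−r·9)) → e^(−9r) = (3.35465 − 1)/22.17269 = 0.106196
r = −ln(0.106196)/9 = 2.24247/9

r ≈ 0.249 per day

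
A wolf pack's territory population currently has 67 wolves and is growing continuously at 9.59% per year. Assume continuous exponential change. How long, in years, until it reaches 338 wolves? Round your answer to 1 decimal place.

t ≈ 16.9 years

338 = 67 · e^(0.0959·t)
t = ln(338/67) / 0.0959 = ln(5.04478) / 0.0959 = 1.61835 / 0.0959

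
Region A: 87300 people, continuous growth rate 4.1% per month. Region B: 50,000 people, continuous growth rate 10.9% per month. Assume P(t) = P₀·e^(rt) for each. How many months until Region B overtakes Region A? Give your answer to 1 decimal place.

t ≈ 8.2 months

87300·e^(0.041t) = 50000·e^(0.109t)
87300/50000 = e^((0.109 − 0.041)t) → ln(1.746) = 0.068·t
t = 0.55733 / 0.068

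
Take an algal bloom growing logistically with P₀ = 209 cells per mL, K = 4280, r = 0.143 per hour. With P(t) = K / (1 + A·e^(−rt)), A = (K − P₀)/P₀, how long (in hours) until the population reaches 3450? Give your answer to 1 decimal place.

A = (4280 − 209)/209 = 19.47847
3450 = 4280/(1 + 19.47847·e^(−0.143t)) → 1 + 19.47847·e^(−0.143t) = 1.24058
e^(−0.143t) = 0.012351 → t = ln(80.96472)/0.143 = 4.39401/0.143

t ≈ 30.7 hours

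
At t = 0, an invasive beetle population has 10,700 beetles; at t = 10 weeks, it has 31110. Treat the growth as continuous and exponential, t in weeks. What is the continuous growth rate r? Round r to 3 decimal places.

r ≈ 0.107 per week

31110 = 10700 · e^(r·10)
e^(10r) = 31110/10700 = 2.90748
r = ln(2.90748) / 10 = 1.06729 / 10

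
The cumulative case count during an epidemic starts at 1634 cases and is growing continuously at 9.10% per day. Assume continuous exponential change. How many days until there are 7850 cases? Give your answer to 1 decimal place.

t ≈ 17.2 days

7850 = 1634 · e^(0.091·t)
t = ln(7850/1634) / 0.091 = ln(4.80416) / 0.091 = 1.56948 / 0.091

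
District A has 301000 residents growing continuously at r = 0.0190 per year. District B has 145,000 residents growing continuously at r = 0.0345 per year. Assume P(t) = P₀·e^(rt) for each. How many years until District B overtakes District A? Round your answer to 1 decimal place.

t ≈ 47.1 years

301000·e^(0.019t) = 145000·e^(0.0345t)
301000/145000 = e^((0.0345 − 0.019)t) → ln(2.07586) = 0.0155·t
t = 0.73038 / 0.0155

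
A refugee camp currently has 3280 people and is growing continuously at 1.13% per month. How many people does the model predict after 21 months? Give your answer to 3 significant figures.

≈ 4,160 people

P(21) = 3280 · e^(0.0113·21) = 3280 · e^(0.2373)
= 3280 · 1.26782 ≈ 4158.45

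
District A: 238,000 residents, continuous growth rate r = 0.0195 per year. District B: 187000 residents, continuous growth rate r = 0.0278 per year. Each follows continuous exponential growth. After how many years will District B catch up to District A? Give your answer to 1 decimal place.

238000·e^(0.0195t) = 187000·e^(0.0278t)
238000/187000 = e^((0.0278 − 0.0195)t) → ln(1.27273) = 0.0083·t
t = 0.24116 / 0.0083

t ≈ 29.1 years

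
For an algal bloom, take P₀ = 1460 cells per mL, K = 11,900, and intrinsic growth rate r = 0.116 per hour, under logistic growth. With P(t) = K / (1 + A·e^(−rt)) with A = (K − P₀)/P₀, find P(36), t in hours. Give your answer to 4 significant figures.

A = (11900 − 1460)/1460 = 7.15068
P(36) = 11900 / (1 + 7.15068·e^(−0.116·36)) = 11900 / (1 + 7.15068·0.01536)
= 11900 / 1.10983 ≈ 10722.33

≈ 10,720 cells per mL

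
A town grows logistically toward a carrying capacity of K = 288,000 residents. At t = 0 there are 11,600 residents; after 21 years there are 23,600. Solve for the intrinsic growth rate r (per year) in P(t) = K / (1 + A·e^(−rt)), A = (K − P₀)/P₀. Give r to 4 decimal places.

r ≈ 0.0359 per year

A = (288000 − 11600)/11600 = 23.82759
23600 = 288000/(1 + 23.82759·e^(−r·21)) → e^(−21r) = (12.20339 − 1)/23.82759 = 0.470186
r = −ln(0.470186)/21 = 0.75463/21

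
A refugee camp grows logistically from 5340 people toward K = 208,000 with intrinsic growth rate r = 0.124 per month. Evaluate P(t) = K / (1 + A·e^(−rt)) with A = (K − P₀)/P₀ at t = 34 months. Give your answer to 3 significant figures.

≈ 133,000 people

A = (208000 − 5340)/5340 = 37.95131
P(34) = 208000 / (1 + 37.95131·e^(−0.124·34)) = 208000 / (1 + 37.95131·0.014758)
= 208000 / 1.56007 ≈ 133327.47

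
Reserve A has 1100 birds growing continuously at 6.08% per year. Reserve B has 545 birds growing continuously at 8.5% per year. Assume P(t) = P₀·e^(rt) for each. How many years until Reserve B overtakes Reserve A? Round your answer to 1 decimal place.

1100·e^(0.0608t) = 545·e^(0.085t)
1100/545 = e^((0.085 − 0.0608)t) → ln(2.01835) = 0.0242·t
t = 0.70228 / 0.0242

t ≈ 29.0 years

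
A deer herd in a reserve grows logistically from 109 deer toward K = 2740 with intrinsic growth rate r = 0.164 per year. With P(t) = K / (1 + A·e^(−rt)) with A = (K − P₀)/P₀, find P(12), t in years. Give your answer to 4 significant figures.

≈ 626.6 deer

A = (2740 − 109)/109 = 24.13761
P(12) = 2740 / (1 + 24.13761·e^(−0.164·12)) = 2740 / (1 + 24.13761·0.139736)
= 2740 / 4.37289 ≈ 626.59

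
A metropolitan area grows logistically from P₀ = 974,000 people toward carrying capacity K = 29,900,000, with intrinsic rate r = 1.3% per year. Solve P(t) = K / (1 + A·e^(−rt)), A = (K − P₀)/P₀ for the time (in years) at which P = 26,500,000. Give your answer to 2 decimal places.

A = (29900000 − 974000)/974000 = 29.69815
26500000 = 29900000/(1 + 29.69815·e^(−0.013t)) → 1 + 29.69815·e^(−0.013t) = 1.1283
e^(−0.013t) = 0.00432 → t = ln(231.47089)/0.013 = 5.44445/0.013

t ≈ 418.80 years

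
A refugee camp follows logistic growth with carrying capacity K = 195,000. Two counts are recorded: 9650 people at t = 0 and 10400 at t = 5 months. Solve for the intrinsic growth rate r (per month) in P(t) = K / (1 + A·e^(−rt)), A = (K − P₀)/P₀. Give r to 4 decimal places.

A = (195000 − 9650)/9650 = 19.20725
10400 = 195000/(1 + 19.20725·e^(−r·5)) → e^(−5r) = (18.75 − 1)/19.20725 = 0.92413
r = −ln(0.92413)/5 = 0.0789/5

r ≈ 0.0158 per month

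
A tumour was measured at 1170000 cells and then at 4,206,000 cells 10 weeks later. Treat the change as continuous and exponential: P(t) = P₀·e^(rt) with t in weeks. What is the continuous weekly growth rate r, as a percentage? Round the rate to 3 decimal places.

4206000 = 1170000 · e^(r·10)
e^(10r) = 4206000/1170000 = 3.59487
r = ln(3.59487) / 10 = 1.27951 / 10

r ≈ 12.795% per week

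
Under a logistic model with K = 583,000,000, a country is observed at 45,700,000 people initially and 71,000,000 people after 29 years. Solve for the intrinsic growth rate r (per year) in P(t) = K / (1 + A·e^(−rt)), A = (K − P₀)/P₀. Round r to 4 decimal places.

A = (583000000 − 45700000)/45700000 = 11.75711
71000000 = 583000000/(1 + 11.75711·e^(−r·29)) → e^(−29r) = (8.21127 − 1)/11.75711 = 0.613354
r = −ln(0.613354)/29 = 0.48881/29

r ≈ 0.0169 per year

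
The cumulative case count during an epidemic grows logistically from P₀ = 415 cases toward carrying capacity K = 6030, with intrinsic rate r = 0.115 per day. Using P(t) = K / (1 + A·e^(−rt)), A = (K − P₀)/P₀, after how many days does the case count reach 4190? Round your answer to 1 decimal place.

A = (6030 − 415)/415 = 13.53012
4190 = 6030/(1 + 13.53012·e^(−0.115t)) → 1 + 13.53012·e^(−0.115t) = 1.43914
e^(−0.115t) = 0.032457 → t = ln(30.81044)/0.115 = 3.42785/0.115

t ≈ 29.8 days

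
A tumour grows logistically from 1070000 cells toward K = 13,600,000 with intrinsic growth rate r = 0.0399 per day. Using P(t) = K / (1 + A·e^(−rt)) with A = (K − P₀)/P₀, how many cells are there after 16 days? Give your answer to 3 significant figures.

≈ 1,890,000 cells

A = (13600000 − 1070000)/1070000 = 11.71028
P(16) = 13600000 / (1 + 11.71028·e^(−0.0399·16)) = 13600000 / (1 + 11.71028·0.528137)
= 13600000 / 7.18463 ≈ 1892929.87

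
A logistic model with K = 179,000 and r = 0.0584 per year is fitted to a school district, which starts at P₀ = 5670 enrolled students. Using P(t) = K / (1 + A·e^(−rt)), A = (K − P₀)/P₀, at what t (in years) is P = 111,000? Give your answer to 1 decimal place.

A = (179000 − 5670)/5670 = 30.56966
111000 = 179000/(1 + 30.56966·e^(−0.0584t)) → 1 + 30.56966·e^(−0.0584t) = 1.61261
e^(−0.0584t) = 0.02004 → t = ln(49.90048)/0.0584 = 3.91003/0.0584

t ≈ 67.0 years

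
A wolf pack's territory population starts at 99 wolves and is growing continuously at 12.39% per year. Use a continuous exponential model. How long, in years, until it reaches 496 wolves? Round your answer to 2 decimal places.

496 = 99 · e^(0.1239·t)
t = ln(496/99) / 0.1239 = ln(5.0101) / 0.1239 = 1.61146 / 0.1239

t ≈ 13.01 years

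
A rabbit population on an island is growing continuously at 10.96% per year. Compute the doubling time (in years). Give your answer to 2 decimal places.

doubling time ≈ 6.32 years

doubling time = ln(2) / |r| = 0.69315 / 0.1096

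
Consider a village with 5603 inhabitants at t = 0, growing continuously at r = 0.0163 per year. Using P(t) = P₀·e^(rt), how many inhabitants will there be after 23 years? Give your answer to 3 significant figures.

P(23) = 5603 · e^(0.0163·23) = 5603 · e^(0.3749)
= 5603 · 1.45485 ≈ 8151.5

≈ 8,150 inhabitants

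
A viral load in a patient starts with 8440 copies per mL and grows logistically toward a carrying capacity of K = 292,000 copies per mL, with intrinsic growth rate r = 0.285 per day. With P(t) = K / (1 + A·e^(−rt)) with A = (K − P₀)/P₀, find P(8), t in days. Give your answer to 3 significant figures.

≈ 65,800 copies per mL

A = (292000 − 8440)/8440 = 33.59716
P(8) = 292000 / (1 + 33.59716·e^(−0.285·8)) = 292000 / (1 + 33.59716·0.102284)
= 292000 / 4.43646 ≈ 65818.26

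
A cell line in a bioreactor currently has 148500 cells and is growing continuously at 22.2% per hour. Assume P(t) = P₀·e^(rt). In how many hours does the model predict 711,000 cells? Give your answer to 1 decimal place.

711000 = 148500 · e^(0.222·t)
t = ln(711000/148500) / 0.222 = ln(4.78788) / 0.222 = 1.56609 / 0.222

t ≈ 7.1 hours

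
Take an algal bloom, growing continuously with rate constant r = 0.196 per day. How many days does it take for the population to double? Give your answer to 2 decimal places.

doubling time = ln(2) / |r| = 0.69315 / 0.196

doubling time ≈ 3.54 days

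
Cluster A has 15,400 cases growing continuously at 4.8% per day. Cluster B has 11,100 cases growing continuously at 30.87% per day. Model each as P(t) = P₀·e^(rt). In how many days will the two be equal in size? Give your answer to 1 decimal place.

15400·e^(0.048t) = 11100·e^(0.3087t)
15400/11100 = e^((0.3087 − 0.048)t) → ln(1.38739) = 0.2607·t
t = 0.32742 / 0.2607

t ≈ 1.3 days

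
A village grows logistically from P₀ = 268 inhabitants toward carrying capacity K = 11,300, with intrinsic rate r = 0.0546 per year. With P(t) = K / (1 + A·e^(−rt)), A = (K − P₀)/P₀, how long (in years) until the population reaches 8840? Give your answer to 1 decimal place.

t ≈ 91.5 years

A = (11300 − 268)/268 = 41.16418
8840 = 11300/(1 + 41.16418·e^(−0.0546t)) → 1 + 41.16418·e^(−0.0546t) = 1.27828
e^(−0.0546t) = 0.00676 → t = ln(147.92331)/0.0546 = 4.99669/0.0546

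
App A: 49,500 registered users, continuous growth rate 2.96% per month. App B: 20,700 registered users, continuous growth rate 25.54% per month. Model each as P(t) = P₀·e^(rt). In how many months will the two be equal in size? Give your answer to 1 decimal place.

t ≈ 3.9 months

49500·e^(0.0296t) = 20700·e^(0.2554t)
49500/20700 = e^((0.2554 − 0.0296)t) → ln(2.3913) = 0.2258·t
t = 0.87184 / 0.2258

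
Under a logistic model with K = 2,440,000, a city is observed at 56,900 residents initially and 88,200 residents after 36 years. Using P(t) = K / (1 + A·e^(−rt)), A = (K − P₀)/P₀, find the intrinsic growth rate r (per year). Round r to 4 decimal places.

r ≈ 0.0125 per year

A = (2440000 − 56900)/56900 = 41.88225
88200 = 2440000/(1 + 41.88225·e^(−r·36)) → e^(−36r) = (27.6644 − 1)/41.88225 = 0.636652
r = −ln(0.636652)/36 = 0.45153/36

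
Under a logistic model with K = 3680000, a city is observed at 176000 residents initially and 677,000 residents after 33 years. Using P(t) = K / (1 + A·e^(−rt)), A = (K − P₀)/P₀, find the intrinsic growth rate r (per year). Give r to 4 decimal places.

r ≈ 0.0455 per year

A = (3680000 − 176000)/176000 = 19.90909
677000 = 3680000/(1 + 19.90909·e^(−r·33)) → e^(−33r) = (5.43575 − 1)/19.90909 = 0.2228
r = −ln(0.2228)/33 = 1.50148/33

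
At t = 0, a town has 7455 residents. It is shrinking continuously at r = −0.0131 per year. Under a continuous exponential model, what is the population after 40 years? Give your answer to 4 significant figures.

≈ 4,414 residents

P(40) = 7455 · e^(-0.0131·40) = 7455 · e^(-0.524)
= 7455 · 0.59215 ≈ 4414.46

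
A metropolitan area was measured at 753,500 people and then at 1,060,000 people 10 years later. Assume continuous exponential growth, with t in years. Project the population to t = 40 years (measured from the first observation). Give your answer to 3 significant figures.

≈ 2,950,000 people

r = ln(1060000/753500) / 10 ≈ 0.03413 per year
P(40) = 753500 · e^(0.03413·40) = 753500 · 3.91643 ≈ 2951030.45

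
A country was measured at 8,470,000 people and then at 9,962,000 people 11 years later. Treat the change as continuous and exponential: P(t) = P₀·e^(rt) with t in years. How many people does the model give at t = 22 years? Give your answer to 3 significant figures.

r = ln(9962000/8470000) / 11 ≈ 0.01475 per year
P(22) = 8470000 · e^(0.01475·22) = 8470000 · 1.38333 ≈ 11716817.47

≈ 11,700,000 people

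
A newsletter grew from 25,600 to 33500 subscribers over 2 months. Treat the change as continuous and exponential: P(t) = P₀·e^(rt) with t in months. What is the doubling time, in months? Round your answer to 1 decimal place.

doubling time ≈ 5.2 months

r = ln(33500/25600) / 2 = ln(1.30859) / 2 ≈ 0.134477 per month
doubling time = ln 2 / |r| = 0.69315 / 0.134477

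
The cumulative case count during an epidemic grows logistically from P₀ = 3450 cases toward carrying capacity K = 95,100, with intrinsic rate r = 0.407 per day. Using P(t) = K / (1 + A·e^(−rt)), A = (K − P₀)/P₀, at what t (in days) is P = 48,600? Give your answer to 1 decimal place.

t ≈ 8.2 days

A = (95100 − 3450)/3450 = 26.56522
48600 = 95100/(1 + 26.56522·e^(−0.407t)) → 1 + 26.56522·e^(−0.407t) = 1.95679
e^(−0.407t) = 0.036017 → t = ln(27.76494)/0.407 = 3.32377/0.407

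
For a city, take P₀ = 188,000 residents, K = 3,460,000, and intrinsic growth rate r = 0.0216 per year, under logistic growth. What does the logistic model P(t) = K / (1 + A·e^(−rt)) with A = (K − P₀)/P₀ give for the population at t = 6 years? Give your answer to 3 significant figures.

A = (3460000 − 188000)/188000 = 17.40426
P(6) = 3460000 / (1 + 17.40426·e^(−0.0216·6)) = 3460000 / (1 + 17.40426·0.878447)
= 3460000 / 16.28871 ≈ 212417.05

≈ 212,000 residents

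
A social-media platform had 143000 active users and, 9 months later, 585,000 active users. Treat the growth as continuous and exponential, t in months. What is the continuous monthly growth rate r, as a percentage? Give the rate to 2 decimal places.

585000 = 143000 · e^(r·9)
e^(9r) = 585000/143000 = 4.09091
r = ln(4.09091) / 9 = 1.40877 / 9

r ≈ 15.65% per month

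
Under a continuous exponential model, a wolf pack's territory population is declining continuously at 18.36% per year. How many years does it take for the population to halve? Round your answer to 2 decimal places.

half-life ≈ 3.78 years

half-life = ln(2) / |r| = 0.69315 / 0.1836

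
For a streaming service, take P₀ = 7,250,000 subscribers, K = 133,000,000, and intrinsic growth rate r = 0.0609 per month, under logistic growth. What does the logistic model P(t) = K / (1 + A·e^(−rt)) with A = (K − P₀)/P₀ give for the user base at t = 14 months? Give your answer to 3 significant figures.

≈ 15,800,000 subscribers

A = (133000000 − 7250000)/7250000 = 17.34483
P(14) = 133000000 / (1 + 17.34483·e^(−0.0609·14)) = 133000000 / (1 + 17.34483·0.426305)
= 133000000 / 8.39419 ≈ 15844295.32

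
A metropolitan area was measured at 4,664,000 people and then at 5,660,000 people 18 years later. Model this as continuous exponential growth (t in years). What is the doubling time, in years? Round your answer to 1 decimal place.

r = ln(5660000/4664000) / 18 = ln(1.21355) / 18 ≈ 0.010753 per year
doubling time = ln 2 / |r| = 0.69315 / 0.010753

doubling time ≈ 64.5 years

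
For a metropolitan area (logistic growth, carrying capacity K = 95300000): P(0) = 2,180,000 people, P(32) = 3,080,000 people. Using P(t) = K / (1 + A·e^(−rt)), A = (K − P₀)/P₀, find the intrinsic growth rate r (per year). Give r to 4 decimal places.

A = (95300000 − 2180000)/2180000 = 42.7156
3080000 = 95300000/(1 + 42.7156·e^(−r·32)) → e^(−32r) = (30.94156 − 1)/42.7156 = 0.700951
r = −ln(0.700951)/32 = 0.35532/32

r ≈ 0.0111 per year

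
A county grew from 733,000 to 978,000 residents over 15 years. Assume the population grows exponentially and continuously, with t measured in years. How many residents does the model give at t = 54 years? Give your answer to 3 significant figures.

r = ln(978000/733000) / 15 ≈ 0.019224 per year
P(54) = 733000 · e^(0.019224·54) = 733000 · 2.82388 ≈ 2069900.85

≈ 2,070,000 residents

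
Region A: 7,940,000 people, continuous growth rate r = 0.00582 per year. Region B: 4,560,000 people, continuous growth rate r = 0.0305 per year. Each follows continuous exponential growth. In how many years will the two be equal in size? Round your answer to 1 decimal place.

7940000·e^(0.00582t) = 4560000·e^(0.0305t)
7940000/4560000 = e^((0.0305 − 0.00582)t) → ln(1.74123) = 0.02468·t
t = 0.55459 / 0.02468

t ≈ 22.5 years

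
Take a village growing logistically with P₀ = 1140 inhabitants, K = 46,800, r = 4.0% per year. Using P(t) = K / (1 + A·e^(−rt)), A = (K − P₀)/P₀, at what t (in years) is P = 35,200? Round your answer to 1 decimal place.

A = (46800 − 1140)/1140 = 40.05263
35200 = 46800/(1 + 40.05263·e^(−0.04t)) → 1 + 40.05263·e^(−0.04t) = 1.32955
e^(−0.04t) = 0.008228 → t = ln(121.53902)/0.04 = 4.80024/0.04

t ≈ 120.0 years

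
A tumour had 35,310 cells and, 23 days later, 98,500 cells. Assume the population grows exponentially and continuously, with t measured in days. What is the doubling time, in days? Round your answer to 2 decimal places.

doubling time ≈ 15.54 days

r = ln(98500/35310) / 23 = ln(2.78958) / 23 ≈ 0.044604 per day
doubling time = ln 2 / |r| = 0.69315 / 0.044604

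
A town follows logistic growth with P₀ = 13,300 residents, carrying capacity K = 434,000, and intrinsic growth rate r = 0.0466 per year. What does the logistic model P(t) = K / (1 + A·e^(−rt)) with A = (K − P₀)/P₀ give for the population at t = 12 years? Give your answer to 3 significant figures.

≈ 22,700 residents

A = (434000 − 13300)/13300 = 31.63158
P(12) = 434000 / (1 + 31.63158·e^(−0.0466·12)) = 434000 / (1 + 31.63158·0.571666)
= 434000 / 19.0827 ≈ 22743.11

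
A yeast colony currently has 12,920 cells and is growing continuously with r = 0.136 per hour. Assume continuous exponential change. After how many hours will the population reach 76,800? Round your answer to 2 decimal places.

t ≈ 13.11 hours

76800 = 12920 · e^(0.136·t)
t = ln(76800/12920) / 0.136 = ln(5.94427) / 0.136 = 1.78243 / 0.136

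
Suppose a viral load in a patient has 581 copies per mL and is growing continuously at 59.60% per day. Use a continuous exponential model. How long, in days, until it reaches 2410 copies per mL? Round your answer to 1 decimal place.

t ≈ 2.4 days

2410 = 581 · e^(0.596·t)
t = ln(2410/581) / 0.596 = ln(4.14802) / 0.596 = 1.42263 / 0.596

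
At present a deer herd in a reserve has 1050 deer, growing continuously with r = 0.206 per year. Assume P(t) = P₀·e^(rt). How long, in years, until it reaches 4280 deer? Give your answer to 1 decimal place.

t ≈ 6.8 years

4280 = 1050 · e^(0.206·t)
t = ln(4280/1050) / 0.206 = ln(4.07619) / 0.206 = 1.40516 / 0.206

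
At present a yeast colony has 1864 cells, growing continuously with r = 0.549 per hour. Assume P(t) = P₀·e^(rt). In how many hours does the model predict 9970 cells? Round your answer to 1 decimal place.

9970 = 1864 · e^(0.549·t)
t = ln(9970/1864) / 0.549 = ln(5.34871) / 0.549 = 1.67686 / 0.549

t ≈ 3.1 hours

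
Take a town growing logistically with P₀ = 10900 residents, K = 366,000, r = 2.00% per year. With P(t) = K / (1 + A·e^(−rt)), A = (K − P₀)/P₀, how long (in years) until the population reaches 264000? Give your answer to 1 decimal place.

t ≈ 221.7 years

A = (366000 − 10900)/10900 = 32.57798
264000 = 366000/(1 + 32.57798·e^(−0.02t)) → 1 + 32.57798·e^(−0.02t) = 1.38636
e^(−0.02t) = 0.01186 → t = ln(84.31948)/0.02 = 4.43461/0.02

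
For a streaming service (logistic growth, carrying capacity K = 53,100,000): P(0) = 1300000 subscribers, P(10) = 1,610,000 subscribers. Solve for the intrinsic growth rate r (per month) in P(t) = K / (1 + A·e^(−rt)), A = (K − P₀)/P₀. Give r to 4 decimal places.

A = (53100000 − 1300000)/1300000 = 39.84615
1610000 = 53100000/(1 + 39.84615·e^(−r·10)) → e^(−10r) = (32.98137 − 1)/39.84615 = 0.802621
r = −ln(0.802621)/10 = 0.21987/10

r ≈ 0.0220 per month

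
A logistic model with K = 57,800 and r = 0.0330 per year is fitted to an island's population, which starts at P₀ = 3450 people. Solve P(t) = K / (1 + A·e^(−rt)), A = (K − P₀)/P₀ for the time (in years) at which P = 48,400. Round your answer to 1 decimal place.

A = (57800 − 3450)/3450 = 15.75362
48400 = 57800/(1 + 15.75362·e^(−0.033t)) → 1 + 15.75362·e^(−0.033t) = 1.19421
e^(−0.033t) = 0.012328 → t = ln(81.1144)/0.033 = 4.39586/0.033

t ≈ 133.2 years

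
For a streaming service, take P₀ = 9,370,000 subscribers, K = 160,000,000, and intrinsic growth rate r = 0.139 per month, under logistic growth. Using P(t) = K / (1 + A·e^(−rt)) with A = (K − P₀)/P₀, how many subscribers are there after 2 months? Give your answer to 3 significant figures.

A = (160000000 − 9370000)/9370000 = 16.07577
P(2) = 160000000 / (1 + 16.07577·e^(−0.139·2)) = 160000000 / (1 + 16.07577·0.757297)
= 160000000 / 13.17413 ≈ 12145012.33

≈ 12,100,000 subscribers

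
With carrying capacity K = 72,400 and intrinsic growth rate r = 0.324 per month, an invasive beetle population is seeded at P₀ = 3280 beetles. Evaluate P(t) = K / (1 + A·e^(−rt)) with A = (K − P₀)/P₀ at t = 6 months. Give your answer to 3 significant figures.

A = (72400 − 3280)/3280 = 21.07317
P(6) = 72400 / (1 + 21.07317·e^(−0.324·6)) = 72400 / (1 + 21.07317·0.14313)
= 72400 / 4.01621 ≈ 18026.95

≈ 18,000 beetles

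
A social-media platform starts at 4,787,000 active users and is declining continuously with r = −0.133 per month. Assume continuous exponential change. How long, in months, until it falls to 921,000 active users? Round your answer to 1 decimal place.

t ≈ 12.4 months

921000 = 4787000 · e^(-0.133·t)
t = ln(921000/4787000) / -0.133 = ln(0.1924) / -0.133 = -1.6482 / -0.133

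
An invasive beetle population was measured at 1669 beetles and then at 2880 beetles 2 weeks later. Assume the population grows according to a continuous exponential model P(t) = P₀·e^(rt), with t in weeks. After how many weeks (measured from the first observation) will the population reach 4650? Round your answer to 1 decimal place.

t ≈ 3.8 weeks

r = ln(2880/1669) / 2 ≈ 0.272783 per week
t = ln(4650/1669) / r = 1.02464 / 0.272783 ≈ 3.756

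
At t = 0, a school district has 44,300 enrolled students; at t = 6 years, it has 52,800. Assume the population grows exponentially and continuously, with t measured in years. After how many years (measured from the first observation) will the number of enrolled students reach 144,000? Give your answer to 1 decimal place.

t ≈ 40.3 years

r = ln(52800/44300) / 6 ≈ 0.029254 per year
t = ln(144000/44300) / r = 1.17883 / 0.029254 ≈ 40.296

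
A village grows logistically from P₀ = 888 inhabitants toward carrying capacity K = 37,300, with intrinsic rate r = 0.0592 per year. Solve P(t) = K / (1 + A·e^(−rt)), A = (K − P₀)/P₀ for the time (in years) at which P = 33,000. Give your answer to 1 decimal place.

t ≈ 97.2 years

A = (37300 − 888)/888 = 41.0045
33000 = 37300/(1 + 41.0045·e^(−0.0592t)) → 1 + 41.0045·e^(−0.0592t) = 1.1303
e^(−0.0592t) = 0.003178 → t = ln(314.68573)/0.0592 = 5.75157/0.0592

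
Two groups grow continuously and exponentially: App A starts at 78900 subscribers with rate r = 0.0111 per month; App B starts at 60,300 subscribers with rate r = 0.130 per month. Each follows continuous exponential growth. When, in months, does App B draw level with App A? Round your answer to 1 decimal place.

t ≈ 2.3 months

78900·e^(0.0111t) = 60300·e^(0.13t)
78900/60300 = e^((0.13 − 0.0111)t) → ln(1.30846) = 0.1189·t
t = 0.26885 / 0.1189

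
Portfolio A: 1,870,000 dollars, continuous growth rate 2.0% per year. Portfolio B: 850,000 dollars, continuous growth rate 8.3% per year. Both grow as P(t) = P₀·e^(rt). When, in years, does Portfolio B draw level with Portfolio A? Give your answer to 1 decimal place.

1870000·e^(0.02t) = 850000·e^(0.083t)
1870000/850000 = e^((0.083 − 0.02)t) → ln(2.2) = 0.063·t
t = 0.78846 / 0.063

t ≈ 12.5 years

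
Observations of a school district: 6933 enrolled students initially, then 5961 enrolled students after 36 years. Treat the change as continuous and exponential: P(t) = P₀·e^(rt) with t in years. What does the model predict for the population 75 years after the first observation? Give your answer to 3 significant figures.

r = ln(5961/6933) / 36 ≈ -0.004196 per year
P(75) = 6933 · e^(-0.004196·75) = 6933 · 0.73001 ≈ 5061.16

≈ 5,060 enrolled students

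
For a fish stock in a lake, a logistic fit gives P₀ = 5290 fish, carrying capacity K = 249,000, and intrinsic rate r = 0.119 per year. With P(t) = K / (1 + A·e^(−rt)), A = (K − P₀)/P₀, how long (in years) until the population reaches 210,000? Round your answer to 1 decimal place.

A = (249000 − 5290)/5290 = 46.06994
210000 = 249000/(1 + 46.06994·e^(−0.119t)) → 1 + 46.06994·e^(−0.119t) = 1.18571
e^(−0.119t) = 0.004031 → t = ln(248.06893)/0.119 = 5.51371/0.119

t ≈ 46.3 years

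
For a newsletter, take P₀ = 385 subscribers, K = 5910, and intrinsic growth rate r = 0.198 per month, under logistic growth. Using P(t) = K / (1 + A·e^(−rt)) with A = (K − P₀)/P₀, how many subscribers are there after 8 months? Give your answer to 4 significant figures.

A = (5910 − 385)/385 = 14.35065
P(8) = 5910 / (1 + 14.35065·e^(−0.198·8)) = 5910 / (1 + 14.35065·0.205153)
= 5910 / 3.94408 ≈ 1498.45

≈ 1,498 subscribers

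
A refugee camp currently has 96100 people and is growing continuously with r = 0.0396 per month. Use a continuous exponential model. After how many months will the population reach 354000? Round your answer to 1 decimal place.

354000 = 96100 · e^(0.0396·t)
t = ln(354000/96100) / 0.0396 = ln(3.68366) / 0.0396 = 1.30391 / 0.0396

t ≈ 32.9 months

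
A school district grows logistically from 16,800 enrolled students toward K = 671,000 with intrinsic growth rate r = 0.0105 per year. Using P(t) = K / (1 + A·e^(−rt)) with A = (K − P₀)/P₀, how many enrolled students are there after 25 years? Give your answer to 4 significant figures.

≈ 21,680 enrolled students

A = (671000 − 16800)/16800 = 38.94048
P(25) = 671000 / (1 + 38.94048·e^(−0.0105·25)) = 671000 / (1 + 38.94048·0.769126)
= 671000 / 30.95015 ≈ 21680.03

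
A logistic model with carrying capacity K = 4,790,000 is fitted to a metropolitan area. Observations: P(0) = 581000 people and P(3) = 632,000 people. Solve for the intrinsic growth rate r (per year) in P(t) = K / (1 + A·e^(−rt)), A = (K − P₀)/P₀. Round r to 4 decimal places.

A = (4790000 − 581000)/581000 = 7.24441
632000 = 4790000/(1 + 7.24441·e^(−r·3)) → e^(−3r) = (7.57911 − 1)/7.24441 = 0.908165
r = −ln(0.908165)/3 = 0.09633/3

r ≈ 0.0321 per year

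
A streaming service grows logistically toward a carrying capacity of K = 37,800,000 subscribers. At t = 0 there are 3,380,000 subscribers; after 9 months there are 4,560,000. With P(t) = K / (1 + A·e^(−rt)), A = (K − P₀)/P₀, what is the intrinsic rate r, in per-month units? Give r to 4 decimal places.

r ≈ 0.0371 per month

A = (37800000 − 3380000)/3380000 = 10.18343
4560000 = 37800000/(1 + 10.18343·e^(−r·9)) → e^(−9r) = (8.28947 − 1)/10.18343 = 0.715817
r = −ln(0.715817)/9 = 0.33433/9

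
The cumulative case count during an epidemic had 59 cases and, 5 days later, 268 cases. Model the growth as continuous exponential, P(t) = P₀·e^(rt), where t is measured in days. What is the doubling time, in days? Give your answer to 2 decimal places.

r = ln(268/59) / 5 = ln(4.54237) / 5 ≈ 0.30269 per day
doubling time = ln 2 / |r| = 0.69315 / 0.30269

doubling time ≈ 2.29 days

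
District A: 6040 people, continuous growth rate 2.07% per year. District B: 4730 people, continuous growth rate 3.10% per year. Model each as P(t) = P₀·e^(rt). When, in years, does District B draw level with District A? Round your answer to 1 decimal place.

t ≈ 23.7 years

6040·e^(0.0207t) = 4730·e^(0.031t)
6040/4730 = e^((0.031 − 0.0207)t) → ln(1.27696) = 0.0103·t
t = 0.24448 / 0.0103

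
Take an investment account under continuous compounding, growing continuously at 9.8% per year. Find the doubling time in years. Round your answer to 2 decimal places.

doubling time ≈ 7.07 years

doubling time = ln(2) / |r| = 0.69315 / 0.098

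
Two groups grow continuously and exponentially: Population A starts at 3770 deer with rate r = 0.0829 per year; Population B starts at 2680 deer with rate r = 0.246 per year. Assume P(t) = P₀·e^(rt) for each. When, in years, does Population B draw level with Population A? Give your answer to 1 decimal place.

t ≈ 2.1 years

3770·e^(0.0829t) = 2680·e^(0.246t)
3770/2680 = e^((0.246 − 0.0829)t) → ln(1.40672) = 0.1631·t
t = 0.34126 / 0.1631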